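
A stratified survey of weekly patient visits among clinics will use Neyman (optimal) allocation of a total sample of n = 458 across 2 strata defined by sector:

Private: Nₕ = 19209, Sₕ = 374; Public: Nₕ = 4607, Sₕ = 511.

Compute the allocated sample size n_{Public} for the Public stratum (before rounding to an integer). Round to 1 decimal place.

Neyman allocation: nₕ = n·NₕSₕ / Σⱼ NⱼSⱼ.
Σ NⱼSⱼ = 19209·374 + 4607·511 = 9.538343 × 10^6.
n_{Public} = 458·4607·511 / (9.538343 × 10^6) = 113.0.

113.0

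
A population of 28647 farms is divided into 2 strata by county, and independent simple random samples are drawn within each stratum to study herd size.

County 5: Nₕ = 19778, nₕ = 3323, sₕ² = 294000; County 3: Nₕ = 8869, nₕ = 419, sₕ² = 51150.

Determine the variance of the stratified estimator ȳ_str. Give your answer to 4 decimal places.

Var(ȳ_str) = Σₕ Wₕ²(1 − fₕ)sₕ²/nₕ with Wₕ = Nₕ/N, N = 28647.
County 5: Wₕ = 0.69040388; term = 0.69040388²·(1 − 0.16801497)·294000/3323 = 35.086411.
County 3: Wₕ = 0.30959612; term = 0.30959612²·(1 − 0.04724321)·51150/419 = 11.148198.
Sum = 46.234609.

46.2346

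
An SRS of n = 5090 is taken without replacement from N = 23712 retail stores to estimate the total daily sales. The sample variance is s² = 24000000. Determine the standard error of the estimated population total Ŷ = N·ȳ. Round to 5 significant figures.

Var(Ŷ) = N²·Var(ȳ) = N²·(1 − n/N)·s²/n.
f = 5090/23712 = 0.21465924; Var(ȳ) = 0.78534076·24000000/5090 = 3702.982.
Var(Ŷ) = 23712² · 3702.982 = 2.0820347 × 10^12.
SE(Ŷ) = √(2.0820347 × 10^12) = 1.4429 × 10^6.

1.4429 × 10^6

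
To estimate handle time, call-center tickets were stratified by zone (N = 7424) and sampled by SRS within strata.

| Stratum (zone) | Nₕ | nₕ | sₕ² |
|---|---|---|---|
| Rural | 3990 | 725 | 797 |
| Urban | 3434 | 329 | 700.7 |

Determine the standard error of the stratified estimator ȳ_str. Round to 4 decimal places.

0.8197

Var(ȳ_str) = Σₕ Wₕ²(1 − fₕ)sₕ²/nₕ with Wₕ = Nₕ/N, N = 7424.
Rural: Wₕ = 0.53744612; term = 0.53744612²·(1 − 0.18170426)·797/725 = 0.25983669.
Urban: Wₕ = 0.46255388; term = 0.46255388²·(1 − 0.09580664)·700.7/329 = 0.41202369.
Sum = 0.67186038.
SE = √(0.67186038) = 0.8197.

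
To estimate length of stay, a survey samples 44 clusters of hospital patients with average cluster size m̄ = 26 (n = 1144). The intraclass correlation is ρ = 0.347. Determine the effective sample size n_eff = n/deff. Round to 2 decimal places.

deff = 1 + (26 − 1)·0.347 = 1 + 8.675 = 9.675.
n_eff = 1144 / 9.675 = 118.24.

118.24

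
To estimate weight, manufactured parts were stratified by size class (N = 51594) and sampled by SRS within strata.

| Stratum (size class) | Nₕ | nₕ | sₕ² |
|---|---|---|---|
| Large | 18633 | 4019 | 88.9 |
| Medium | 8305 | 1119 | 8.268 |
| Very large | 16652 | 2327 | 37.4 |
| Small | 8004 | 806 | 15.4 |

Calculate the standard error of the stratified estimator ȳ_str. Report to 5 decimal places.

Var(ȳ_str) = Σₕ Wₕ²(1 − fₕ)sₕ²/nₕ with Wₕ = Nₕ/N, N = 51594.
Large: Wₕ = 0.36114664; term = 0.36114664²·(1 − 0.21569259)·88.9/4019 = 0.0022627535.
Medium: Wₕ = 0.16096833; term = 0.16096833²·(1 − 0.13473811)·8.268/1119 = 1.6565282 × 10^-4.
Very large: Wₕ = 0.32275071; term = 0.32275071²·(1 − 0.13974297)·37.4/2327 = 0.0014402499.
Small: Wₕ = 0.15513432; term = 0.15513432²·(1 − 0.10069965)·15.4/806 = 4.1352922 × 10^-4.
Sum = 0.0042821854.
SE = √(0.0042821854) = 0.06544.

0.06544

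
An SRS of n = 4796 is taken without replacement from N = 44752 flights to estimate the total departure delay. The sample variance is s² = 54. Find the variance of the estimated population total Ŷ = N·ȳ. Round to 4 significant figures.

Var(Ŷ) = N²·Var(ȳ) = N²·(1 − n/N)·s²/n.
f = 4796/44752 = 0.10716839; Var(ȳ) = 0.89283161·54/4796 = 0.010052733.
Var(Ŷ) = 44752² · 0.010052733 = 2.0133026 × 10^7.

2.013 × 10^7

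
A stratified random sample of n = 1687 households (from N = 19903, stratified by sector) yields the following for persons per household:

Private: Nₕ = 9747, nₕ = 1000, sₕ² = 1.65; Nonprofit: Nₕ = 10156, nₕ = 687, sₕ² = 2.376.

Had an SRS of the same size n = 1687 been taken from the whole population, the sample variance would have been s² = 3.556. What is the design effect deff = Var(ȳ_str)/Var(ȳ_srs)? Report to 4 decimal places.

0.6193

Var(ȳ_str) = Σ Wₕ²(1−fₕ)sₕ²/nₕ with Wₕ = Nₕ/19903:
  Private: (9747/19903)²·(1−1000/9747)·1.65/1000 = 3.5512149 × 10^-4
  Nonprofit: (10156/19903)²·(1−687/10156)·2.376/687 = 8.3961352 × 10^-4
  → Var(ȳ_str) = 0.001194735.
Var(ȳ_srs) = (1 − 1687/19903)·3.556/1687 = 0.0019292173.
deff = 0.001194735 / 0.0019292173 = 0.6193.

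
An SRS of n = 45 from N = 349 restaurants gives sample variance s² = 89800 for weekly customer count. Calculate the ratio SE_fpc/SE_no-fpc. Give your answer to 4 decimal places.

0.9333

f = n/N = 45/349 = 0.12893983.
SE_no-fpc = √(s²/n) = 44.671642; SE_fpc = √((1−f)s²/n) = 41.692313.
Ratio = √(1−f) = 0.93330604.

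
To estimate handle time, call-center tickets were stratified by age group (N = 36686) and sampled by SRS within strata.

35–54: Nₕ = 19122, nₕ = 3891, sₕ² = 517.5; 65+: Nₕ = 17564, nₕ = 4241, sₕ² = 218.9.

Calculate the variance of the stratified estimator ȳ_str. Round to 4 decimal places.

0.0378

Var(ȳ_str) = Σₕ Wₕ²(1 − fₕ)sₕ²/nₕ with Wₕ = Nₕ/N, N = 36686.
35–54: Wₕ = 0.52123426; term = 0.52123426²·(1 − 0.20348290)·517.5/3891 = 0.028781282.
65+: Wₕ = 0.47876574; term = 0.47876574²·(1 − 0.24145980)·218.9/4241 = 0.0089743339.
Sum = 0.037755616.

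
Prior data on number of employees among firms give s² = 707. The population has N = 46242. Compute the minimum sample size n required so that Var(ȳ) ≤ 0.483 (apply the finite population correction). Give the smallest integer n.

1419

Without fpc, n₀ = s²/D = 707/0.483 = 1463.7681.
With fpc, (1 − n/N)·s²/n ≤ D requires n ≥ n₀/(1 + n₀/N) = 1463.7681/(1 + 1463.7681/46242) = 1418.8549.
Rounding up, n = 1419.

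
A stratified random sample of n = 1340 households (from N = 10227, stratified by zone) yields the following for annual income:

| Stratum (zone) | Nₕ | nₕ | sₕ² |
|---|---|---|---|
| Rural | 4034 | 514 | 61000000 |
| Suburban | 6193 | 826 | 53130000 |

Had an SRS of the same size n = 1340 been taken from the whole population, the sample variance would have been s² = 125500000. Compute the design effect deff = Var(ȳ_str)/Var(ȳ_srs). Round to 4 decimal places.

0.4491

Var(ȳ_str) = Σ Wₕ²(1−fₕ)sₕ²/nₕ with Wₕ = Nₕ/10227:
  Rural: (4034/10227)²·(1−514/4034)·61000000/514 = 16111.974
  Suburban: (6193/10227)²·(1−826/6193)·53130000/826 = 20440.708
  → Var(ȳ_str) = 36552.682.
Var(ȳ_srs) = (1 − 1340/10227)·125500000/1340 = 81385.278.
deff = 36552.682 / 81385.278 = 0.4491.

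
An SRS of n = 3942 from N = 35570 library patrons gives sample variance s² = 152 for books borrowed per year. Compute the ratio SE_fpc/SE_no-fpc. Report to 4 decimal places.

0.9430

f = n/N = 3942/35570 = 0.11082373.
SE_no-fpc = √(s²/n) = 0.19636473; SE_fpc = √((1−f)s²/n) = 0.18516437.
Ratio = √(1−f) = 0.94296144.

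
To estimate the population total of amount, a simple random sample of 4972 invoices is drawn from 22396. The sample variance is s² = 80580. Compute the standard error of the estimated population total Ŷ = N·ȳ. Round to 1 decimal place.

79525.7

Var(Ŷ) = N²·Var(ȳ) = N²·(1 − n/N)·s²/n.
f = 4972/22396 = 0.22200393; Var(ȳ) = 0.77799607·80580/4972 = 12.608794.
Var(Ŷ) = 22396² · 12.608794 = 6.3243292 × 10^9.
SE(Ŷ) = √(6.3243292 × 10^9) = 79525.7.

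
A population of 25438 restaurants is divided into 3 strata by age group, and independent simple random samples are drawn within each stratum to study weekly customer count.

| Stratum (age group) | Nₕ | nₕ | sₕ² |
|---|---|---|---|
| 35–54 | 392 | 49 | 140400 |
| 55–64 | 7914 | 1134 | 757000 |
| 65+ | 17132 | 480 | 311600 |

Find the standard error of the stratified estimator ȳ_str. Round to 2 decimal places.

18.50

Var(ȳ_str) = Σₕ Wₕ²(1 − fₕ)sₕ²/nₕ with Wₕ = Nₕ/N, N = 25438.
35–54: Wₕ = 0.01541002; term = 0.01541002²·(1 − 0.12500000)·140400/49 = 0.59536773.
55–64: Wₕ = 0.31110936; term = 0.31110936²·(1 − 0.14329037)·757000/1134 = 55.353188.
65+: Wₕ = 0.67348062; term = 0.67348062²·(1 − 0.02801774)·311600/480 = 286.19679.
Sum = 342.14535.
SE = √(342.14535) = 18.50.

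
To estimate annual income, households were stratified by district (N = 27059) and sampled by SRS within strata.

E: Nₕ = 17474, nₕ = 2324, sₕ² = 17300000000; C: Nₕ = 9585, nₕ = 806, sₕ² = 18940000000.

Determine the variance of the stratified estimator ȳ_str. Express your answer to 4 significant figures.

Var(ȳ_str) = Σₕ Wₕ²(1 − fₕ)sₕ²/nₕ with Wₕ = Nₕ/N, N = 27059.
E: Wₕ = 0.64577405; term = 0.64577405²·(1 − 0.13299760)·17300000000/2324 = 2.6914819 × 10^6.
C: Wₕ = 0.35422595; term = 0.35422595²·(1 − 0.08408972)·18940000000/806 = 2.7005897 × 10^6.
Sum = 5.3920716 × 10^6.

5.392 × 10^6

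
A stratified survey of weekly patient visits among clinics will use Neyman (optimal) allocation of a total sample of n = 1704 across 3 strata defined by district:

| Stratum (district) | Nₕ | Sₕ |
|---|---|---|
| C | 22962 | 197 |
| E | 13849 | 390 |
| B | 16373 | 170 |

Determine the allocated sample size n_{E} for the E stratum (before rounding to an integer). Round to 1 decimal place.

Neyman allocation: nₕ = n·NₕSₕ / Σⱼ NⱼSⱼ.
Σ NⱼSⱼ = 22962·197 + 13849·390 + 16373·170 = 1.2708034 × 10^7.
n_{E} = 1704·13849·390 / (1.2708034 × 10^7) = 724.2.

724.2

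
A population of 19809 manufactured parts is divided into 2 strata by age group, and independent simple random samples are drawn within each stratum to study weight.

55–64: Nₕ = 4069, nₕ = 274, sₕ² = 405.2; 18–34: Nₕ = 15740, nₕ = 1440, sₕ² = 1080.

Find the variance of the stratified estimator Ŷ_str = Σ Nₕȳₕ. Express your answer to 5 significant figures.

Var(Ŷ_str) = Σₕ Nₕ²(1 − fₕ)sₕ²/nₕ.
55–64: 4069²·(1 − 274/4069)·405.2/274 = 2.2835911 × 10^7.
18–34: 15740²·(1 − 1440/15740)·1080/1440 = 1.688115 × 10^8.
Sum = 1.9164741 × 10^8.

1.9165 × 10^8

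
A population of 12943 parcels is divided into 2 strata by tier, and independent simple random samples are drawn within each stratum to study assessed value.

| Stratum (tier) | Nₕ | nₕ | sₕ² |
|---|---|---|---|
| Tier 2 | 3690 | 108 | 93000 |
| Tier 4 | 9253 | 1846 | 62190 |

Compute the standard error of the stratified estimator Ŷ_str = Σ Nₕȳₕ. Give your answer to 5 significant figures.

117010

Var(Ŷ_str) = Σₕ Nₕ²(1 − fₕ)sₕ²/nₕ.
Tier 2: 3690²·(1 − 108/3690)·93000/108 = 1.1381805 × 10^10.
Tier 4: 9253²·(1 − 1846/9253)·62190/1846 = 2.308946 × 10^9.
Sum = 1.3690751 × 10^10.
SE = √(1.3690751 × 10^10) = 117010.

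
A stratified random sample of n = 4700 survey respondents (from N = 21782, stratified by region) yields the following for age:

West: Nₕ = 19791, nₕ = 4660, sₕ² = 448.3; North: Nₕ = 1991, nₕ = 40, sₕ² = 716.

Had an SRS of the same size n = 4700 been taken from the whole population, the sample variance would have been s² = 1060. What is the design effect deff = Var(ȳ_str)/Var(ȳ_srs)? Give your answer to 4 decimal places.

Var(ȳ_str) = Σ Wₕ²(1−fₕ)sₕ²/nₕ with Wₕ = Nₕ/21782:
  West: (19791/21782)²·(1−4660/19791)·448.3/4660 = 0.060718731
  North: (1991/21782)²·(1−40/1991)·716/40 = 0.14655008
  → Var(ȳ_str) = 0.20726881.
Var(ȳ_srs) = (1 − 4700/21782)·1060/4700 = 0.17686788.
deff = 0.20726881 / 0.17686788 = 1.1719.

1.1719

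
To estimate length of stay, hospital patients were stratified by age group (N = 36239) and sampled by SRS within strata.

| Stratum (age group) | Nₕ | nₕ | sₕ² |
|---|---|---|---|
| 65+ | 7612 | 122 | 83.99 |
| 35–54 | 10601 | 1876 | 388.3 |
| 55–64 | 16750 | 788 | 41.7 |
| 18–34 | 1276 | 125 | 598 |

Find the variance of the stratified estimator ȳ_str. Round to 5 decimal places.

Var(ȳ_str) = Σₕ Wₕ²(1 − fₕ)sₕ²/nₕ with Wₕ = Nₕ/N, N = 36239.
65+: Wₕ = 0.21004995; term = 0.21004995²·(1 − 0.01602733)·83.99/122 = 0.029887937.
35–54: Wₕ = 0.29253015; term = 0.29253015²·(1 − 0.17696444)·388.3/1876 = 0.014577882.
55–64: Wₕ = 0.46220922; term = 0.46220922²·(1 − 0.04704478)·41.7/788 = 0.010773568.
18–34: Wₕ = 0.03521068; term = 0.03521068²·(1 − 0.09796238)·598/125 = 0.0053501352.
Sum = 0.060589522.

0.06059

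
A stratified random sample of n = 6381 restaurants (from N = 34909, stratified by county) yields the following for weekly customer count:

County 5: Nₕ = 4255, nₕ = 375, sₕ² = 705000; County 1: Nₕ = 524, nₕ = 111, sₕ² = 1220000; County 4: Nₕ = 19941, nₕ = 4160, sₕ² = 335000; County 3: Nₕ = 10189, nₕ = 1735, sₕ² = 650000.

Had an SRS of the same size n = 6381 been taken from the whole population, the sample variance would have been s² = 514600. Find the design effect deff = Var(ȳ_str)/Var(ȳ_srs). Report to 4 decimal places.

1.1334

Var(ȳ_str) = Σ Wₕ²(1−fₕ)sₕ²/nₕ with Wₕ = Nₕ/34909:
  County 5: (4255/34909)²·(1−375/4255)·705000/375 = 25.469142
  County 1: (524/34909)²·(1−111/524)·1220000/111 = 1.9518362
  County 4: (19941/34909)²·(1−4160/19941)·335000/4160 = 20.794961
  County 3: (10189/34909)²·(1−1735/10189)·650000/1735 = 26.480908
  → Var(ȳ_str) = 74.696847.
Var(ȳ_srs) = (1 − 6381/34909)·514600/6381 = 65.904483.
deff = 74.696847 / 65.904483 = 1.1334.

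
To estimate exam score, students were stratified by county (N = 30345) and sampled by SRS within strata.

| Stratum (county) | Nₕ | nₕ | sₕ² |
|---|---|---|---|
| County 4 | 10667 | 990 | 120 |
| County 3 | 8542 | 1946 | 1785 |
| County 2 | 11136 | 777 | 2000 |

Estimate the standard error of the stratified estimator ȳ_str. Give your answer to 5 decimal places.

0.62624

Var(ȳ_str) = Σₕ Wₕ²(1 − fₕ)sₕ²/nₕ with Wₕ = Nₕ/N, N = 30345.
County 4: Wₕ = 0.35152414; term = 0.35152414²·(1 − 0.09280960)·120/990 = 0.013587977.
County 3: Wₕ = 0.28149613; term = 0.28149613²·(1 − 0.22781550)·1785/1946 = 0.056125641.
County 2: Wₕ = 0.36697973; term = 0.36697973²·(1 − 0.06977371)·2000/777 = 0.32246438.
Sum = 0.392178.
SE = √(0.392178) = 0.62624.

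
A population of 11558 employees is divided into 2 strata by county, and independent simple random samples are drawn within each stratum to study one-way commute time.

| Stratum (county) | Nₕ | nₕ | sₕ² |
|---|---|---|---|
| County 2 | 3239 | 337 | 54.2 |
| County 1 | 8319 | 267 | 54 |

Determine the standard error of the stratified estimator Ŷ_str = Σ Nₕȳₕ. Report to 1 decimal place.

Var(Ŷ_str) = Σₕ Nₕ²(1 − fₕ)sₕ²/nₕ.
County 2: 3239²·(1 − 337/3239)·54.2/337 = 1.5117422 × 10^6.
County 1: 8319²·(1 − 267/8319)·54/267 = 1.3547445 × 10^7.
Sum = 1.5059187 × 10^7.
SE = √(1.5059187 × 10^7) = 3880.6.

3880.6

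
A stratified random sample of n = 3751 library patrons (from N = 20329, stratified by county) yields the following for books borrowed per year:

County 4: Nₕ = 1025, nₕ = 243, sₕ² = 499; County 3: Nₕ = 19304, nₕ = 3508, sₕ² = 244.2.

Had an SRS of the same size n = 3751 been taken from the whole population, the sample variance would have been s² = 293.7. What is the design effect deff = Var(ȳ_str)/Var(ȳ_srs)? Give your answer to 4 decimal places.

0.8668

Var(ȳ_str) = Σ Wₕ²(1−fₕ)sₕ²/nₕ with Wₕ = Nₕ/20329:
  County 4: (1025/20329)²·(1−243/1025)·499/243 = 0.00398284
  County 3: (19304/20329)²·(1−3508/19304)·244.2/3508 = 0.051362775
  → Var(ȳ_str) = 0.055345615.
Var(ȳ_srs) = (1 − 3751/20329)·293.7/3751 = 0.063851779.
deff = 0.055345615 / 0.063851779 = 0.8668.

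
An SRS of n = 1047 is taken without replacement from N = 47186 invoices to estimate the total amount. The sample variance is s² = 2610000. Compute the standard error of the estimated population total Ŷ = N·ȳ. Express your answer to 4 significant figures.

Var(Ŷ) = N²·Var(ȳ) = N²·(1 − n/N)·s²/n.
f = 1047/47186 = 0.02218878; Var(ȳ) = 0.97781122·2610000/1047 = 2437.5237.
Var(Ŷ) = 47186² · 2437.5237 = 5.4271918 × 10^12.
SE(Ŷ) = √(5.4271918 × 10^12) = 2.330 × 10^6.

2.330 × 10^6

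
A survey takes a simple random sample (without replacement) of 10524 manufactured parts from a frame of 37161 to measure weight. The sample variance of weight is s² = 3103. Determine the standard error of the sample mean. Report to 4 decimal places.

Under SRS without replacement, Var(ȳ) = (1 − f)·s²/n with f = n/N = 10524/37161 = 0.28320013.
Var(ȳ) = (1 − 0.28320013)·3103/10524 = 0.71679987·0.29484987 = 0.21134835.
SE(ȳ) = √(0.21134835) = 0.4597.

0.4597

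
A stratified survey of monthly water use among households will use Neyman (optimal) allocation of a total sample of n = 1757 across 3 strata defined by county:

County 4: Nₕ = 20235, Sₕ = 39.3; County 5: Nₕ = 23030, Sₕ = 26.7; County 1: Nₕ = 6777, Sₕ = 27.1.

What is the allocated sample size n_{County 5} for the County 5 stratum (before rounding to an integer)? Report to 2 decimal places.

Neyman allocation: nₕ = n·NₕSₕ / Σⱼ NⱼSⱼ.
Σ NⱼSⱼ = 20235·39.3 + 23030·26.7 + 6777·27.1 = 1.5937932 × 10^6.
n_{County 5} = 1757·23030·26.7 / (1.5937932 × 10^6) = 677.87.

677.87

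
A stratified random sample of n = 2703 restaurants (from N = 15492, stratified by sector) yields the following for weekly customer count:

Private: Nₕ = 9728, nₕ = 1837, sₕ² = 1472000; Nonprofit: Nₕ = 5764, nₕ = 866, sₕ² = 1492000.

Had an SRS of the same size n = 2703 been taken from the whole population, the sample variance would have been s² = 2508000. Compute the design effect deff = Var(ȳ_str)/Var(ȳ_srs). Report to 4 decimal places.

Var(ȳ_str) = Σ Wₕ²(1−fₕ)sₕ²/nₕ with Wₕ = Nₕ/15492:
  Private: (9728/15492)²·(1−1837/9728)·1472000/1837 = 256.2945
  Nonprofit: (5764/15492)²·(1−866/5764)·1492000/866 = 202.66498
  → Var(ȳ_str) = 458.95948.
Var(ȳ_srs) = (1 − 2703/15492)·2508000/2703 = 765.96793.
deff = 458.95948 / 765.96793 = 0.5992.

0.5992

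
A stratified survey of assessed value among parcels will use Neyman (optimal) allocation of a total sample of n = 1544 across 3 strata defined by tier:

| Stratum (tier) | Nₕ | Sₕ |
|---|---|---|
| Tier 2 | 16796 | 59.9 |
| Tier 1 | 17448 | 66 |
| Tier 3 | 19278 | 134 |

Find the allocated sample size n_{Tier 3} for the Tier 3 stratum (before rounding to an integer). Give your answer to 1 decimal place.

841.3

Neyman allocation: nₕ = n·NₕSₕ / Σⱼ NⱼSⱼ.
Σ NⱼSⱼ = 16796·59.9 + 17448·66 + 19278·134 = 4.7409004 × 10^6.
n_{Tier 3} = 1544·19278·134 / (4.7409004 × 10^6) = 841.3.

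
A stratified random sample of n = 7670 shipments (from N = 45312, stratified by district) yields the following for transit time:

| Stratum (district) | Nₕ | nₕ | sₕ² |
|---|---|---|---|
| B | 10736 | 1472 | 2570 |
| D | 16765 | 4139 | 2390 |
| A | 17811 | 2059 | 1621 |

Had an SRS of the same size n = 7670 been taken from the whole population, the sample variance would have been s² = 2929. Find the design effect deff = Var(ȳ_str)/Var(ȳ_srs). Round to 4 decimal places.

0.7934

Var(ȳ_str) = Σ Wₕ²(1−fₕ)sₕ²/nₕ with Wₕ = Nₕ/45312:
  B: (10736/45312)²·(1−1472/10736)·2570/1472 = 0.08457459
  D: (16765/45312)²·(1−4139/16765)·2390/4139 = 0.059531298
  A: (17811/45312)²·(1−2059/17811)·1621/2059 = 0.10757818
  → Var(ȳ_str) = 0.25168407.
Var(ȳ_srs) = (1 − 7670/45312)·2929/7670 = 0.31723673.
deff = 0.25168407 / 0.31723673 = 0.7934.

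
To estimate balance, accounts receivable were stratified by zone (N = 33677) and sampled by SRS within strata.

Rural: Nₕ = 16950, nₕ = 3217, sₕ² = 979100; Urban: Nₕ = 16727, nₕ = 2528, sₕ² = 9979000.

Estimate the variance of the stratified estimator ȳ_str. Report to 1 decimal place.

Var(ȳ_str) = Σₕ Wₕ²(1 − fₕ)sₕ²/nₕ with Wₕ = Nₕ/N, N = 33677.
Rural: Wₕ = 0.50331086; term = 0.50331086²·(1 − 0.18979351)·979100/3217 = 62.466089.
Urban: Wₕ = 0.49668914; term = 0.49668914²·(1 − 0.15113290)·9979000/2528 = 826.64487.
Sum = 889.11096.

889.1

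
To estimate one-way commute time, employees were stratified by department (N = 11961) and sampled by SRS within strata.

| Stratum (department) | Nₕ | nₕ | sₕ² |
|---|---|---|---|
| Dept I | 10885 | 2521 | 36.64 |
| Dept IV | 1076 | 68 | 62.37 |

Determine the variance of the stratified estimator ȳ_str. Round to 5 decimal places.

0.01620

Var(ȳ_str) = Σₕ Wₕ²(1 − fₕ)sₕ²/nₕ with Wₕ = Nₕ/N, N = 11961.
Dept I: Wₕ = 0.91004097; term = 0.91004097²·(1 − 0.23160312)·36.64/2521 = 0.0092489003.
Dept IV: Wₕ = 0.08995903; term = 0.08995903²·(1 − 0.06319703)·62.37/68 = 0.0069535191.
Sum = 0.016202419.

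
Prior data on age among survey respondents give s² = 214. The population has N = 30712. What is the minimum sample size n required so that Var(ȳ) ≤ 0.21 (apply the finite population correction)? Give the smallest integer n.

987

Without fpc, n₀ = s²/D = 214/0.21 = 1019.0476.
With fpc, (1 − n/N)·s²/n ≤ D requires n ≥ n₀/(1 + n₀/N) = 1019.0476/(1 + 1019.0476/30712) = 986.3207.
Rounding up, n = 987.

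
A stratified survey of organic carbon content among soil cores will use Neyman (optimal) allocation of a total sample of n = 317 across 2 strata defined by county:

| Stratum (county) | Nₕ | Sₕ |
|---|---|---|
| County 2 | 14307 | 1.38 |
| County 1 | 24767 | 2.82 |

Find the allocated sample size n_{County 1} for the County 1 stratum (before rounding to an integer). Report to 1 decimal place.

Neyman allocation: nₕ = n·NₕSₕ / Σⱼ NⱼSⱼ.
Σ NⱼSⱼ = 14307·1.38 + 24767·2.82 = 89586.6.
n_{County 1} = 317·24767·2.82 / 89586.6 = 247.1.

247.1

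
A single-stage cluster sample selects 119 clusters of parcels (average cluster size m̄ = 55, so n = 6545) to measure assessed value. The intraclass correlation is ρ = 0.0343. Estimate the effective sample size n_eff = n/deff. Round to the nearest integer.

deff = 1 + (55 − 1)·0.0343 = 1 + 1.8522 = 2.8522.
n_eff = 6545 / 2.8522 = 2295.

2295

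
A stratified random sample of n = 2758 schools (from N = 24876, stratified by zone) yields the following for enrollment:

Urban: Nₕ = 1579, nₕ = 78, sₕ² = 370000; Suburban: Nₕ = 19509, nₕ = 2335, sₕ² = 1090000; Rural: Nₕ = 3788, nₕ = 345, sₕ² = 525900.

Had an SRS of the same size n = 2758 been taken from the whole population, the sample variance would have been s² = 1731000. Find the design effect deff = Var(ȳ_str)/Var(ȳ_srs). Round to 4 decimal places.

0.5430

Var(ȳ_str) = Σ Wₕ²(1−fₕ)sₕ²/nₕ with Wₕ = Nₕ/24876:
  Urban: (1579/24876)²·(1−78/1579)·370000/78 = 18.168072
  Suburban: (19509/24876)²·(1−2335/19509)·1090000/2335 = 252.7464
  Rural: (3788/24876)²·(1−345/3788)·525900/345 = 32.126985
  → Var(ȳ_str) = 303.04146.
Var(ȳ_srs) = (1 − 2758/24876)·1731000/2758 = 558.04357.
deff = 303.04146 / 558.04357 = 0.5430.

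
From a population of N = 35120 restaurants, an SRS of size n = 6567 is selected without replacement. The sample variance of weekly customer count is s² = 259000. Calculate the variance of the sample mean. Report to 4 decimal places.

Under SRS without replacement, Var(ȳ) = (1 − f)·s²/n with f = n/N = 6567/35120 = 0.18698747.
Var(ȳ) = (1 − 0.18698747)·259000/6567 = 0.81301253·39.439622 = 32.064907.

32.0649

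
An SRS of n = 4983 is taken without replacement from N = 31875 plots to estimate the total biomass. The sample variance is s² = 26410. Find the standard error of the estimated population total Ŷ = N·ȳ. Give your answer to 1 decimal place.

Var(Ŷ) = N²·Var(ȳ) = N²·(1 − n/N)·s²/n.
f = 4983/31875 = 0.15632941; Var(ȳ) = 0.84367059·26410/4983 = 4.471471.
Var(Ŷ) = 31875² · 4.471471 = 4.5430844 × 10^9.
SE(Ŷ) = √(4.5430844 × 10^9) = 67402.4.

67402.4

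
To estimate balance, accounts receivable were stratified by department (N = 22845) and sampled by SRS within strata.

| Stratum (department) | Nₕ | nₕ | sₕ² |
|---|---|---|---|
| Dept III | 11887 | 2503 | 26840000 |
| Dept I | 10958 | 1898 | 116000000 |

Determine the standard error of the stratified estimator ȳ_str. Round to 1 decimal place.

118.0

Var(ȳ_str) = Σₕ Wₕ²(1 − fₕ)sₕ²/nₕ with Wₕ = Nₕ/N, N = 22845.
Dept III: Wₕ = 0.52033268; term = 0.52033268²·(1 − 0.21056616)·26840000/2503 = 2291.9208.
Dept I: Wₕ = 0.47966732; term = 0.47966732²·(1 − 0.17320679)·116000000/1898 = 11626.231.
Sum = 13918.152.
SE = √(13918.152) = 118.0.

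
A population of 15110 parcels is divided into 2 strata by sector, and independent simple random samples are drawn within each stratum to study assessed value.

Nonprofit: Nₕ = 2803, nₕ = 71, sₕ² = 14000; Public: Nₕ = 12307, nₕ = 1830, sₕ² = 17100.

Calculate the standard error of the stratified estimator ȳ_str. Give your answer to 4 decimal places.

3.4483

Var(ȳ_str) = Σₕ Wₕ²(1 − fₕ)sₕ²/nₕ with Wₕ = Nₕ/N, N = 15110.
Nonprofit: Wₕ = 0.18550629; term = 0.18550629²·(1 − 0.02533000)·14000/71 = 6.6137009.
Public: Wₕ = 0.81449371; term = 0.81449371²·(1 − 0.14869586)·17100/1830 = 5.2772204.
Sum = 11.890921.
SE = √(11.890921) = 3.4483.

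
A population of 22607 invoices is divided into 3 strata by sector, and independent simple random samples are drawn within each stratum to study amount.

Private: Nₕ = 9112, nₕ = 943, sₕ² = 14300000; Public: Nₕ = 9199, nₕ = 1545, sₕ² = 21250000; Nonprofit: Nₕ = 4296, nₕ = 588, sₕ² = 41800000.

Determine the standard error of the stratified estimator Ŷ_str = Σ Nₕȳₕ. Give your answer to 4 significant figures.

1.797 × 10^6

Var(Ŷ_str) = Σₕ Nₕ²(1 − fₕ)sₕ²/nₕ.
Private: 9112²·(1 − 943/9112)·14300000/943 = 1.1287739 × 10^12.
Public: 9199²·(1 − 1545/9199)·21250000/1545 = 9.6841058 × 10^11.
Nonprofit: 4296²·(1 − 588/4296)·41800000/588 = 1.1324081 × 10^12.
Sum = 3.2295926 × 10^12.
SE = √(3.2295926 × 10^12) = 1.797 × 10^6.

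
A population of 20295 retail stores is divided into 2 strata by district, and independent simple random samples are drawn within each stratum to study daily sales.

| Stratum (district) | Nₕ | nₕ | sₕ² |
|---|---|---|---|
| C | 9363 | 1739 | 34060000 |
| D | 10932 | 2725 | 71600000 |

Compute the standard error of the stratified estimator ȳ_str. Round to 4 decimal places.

95.4871

Var(ȳ_str) = Σₕ Wₕ²(1 − fₕ)sₕ²/nₕ with Wₕ = Nₕ/N, N = 20295.
C: Wₕ = 0.46134516; term = 0.46134516²·(1 − 0.18573107)·34060000/1739 = 3394.4144.
D: Wₕ = 0.53865484; term = 0.53865484²·(1 − 0.24926820)·71600000/2725 = 5723.3784.
Sum = 9117.7928.
SE = √(9117.7928) = 95.4871.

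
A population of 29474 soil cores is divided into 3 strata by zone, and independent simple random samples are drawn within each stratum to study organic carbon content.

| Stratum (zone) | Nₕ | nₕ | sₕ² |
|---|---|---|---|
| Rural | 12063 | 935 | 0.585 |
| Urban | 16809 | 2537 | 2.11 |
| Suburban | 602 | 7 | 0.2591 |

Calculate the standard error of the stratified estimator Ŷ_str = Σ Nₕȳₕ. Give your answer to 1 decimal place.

Var(Ŷ_str) = Σₕ Nₕ²(1 − fₕ)sₕ²/nₕ.
Rural: 12063²·(1 − 935/12063)·0.585/935 = 83987.896.
Urban: 16809²·(1 − 2537/16809)·2.11/2537 = 199521.04.
Suburban: 602²·(1 − 7/602)·0.2591/7 = 13258.147.
Sum = 296767.08.
SE = √(296767.08) = 544.8.

544.8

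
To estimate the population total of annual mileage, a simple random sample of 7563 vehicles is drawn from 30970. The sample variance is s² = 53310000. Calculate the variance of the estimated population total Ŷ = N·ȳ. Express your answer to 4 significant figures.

5.110 × 10^12

Var(Ŷ) = N²·Var(ȳ) = N²·(1 − n/N)·s²/n.
f = 7563/30970 = 0.24420407; Var(ȳ) = 0.75579593·53310000/7563 = 5327.4469.
Var(Ŷ) = 30970² · 5327.4469 = 5.1097722 × 10^12.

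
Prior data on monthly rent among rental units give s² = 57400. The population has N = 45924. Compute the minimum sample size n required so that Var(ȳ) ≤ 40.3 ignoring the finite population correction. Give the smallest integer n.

1425

Without fpc, n₀ = s²/D = 57400/40.3 = 1424.3176.
Rounding up, n = 1425.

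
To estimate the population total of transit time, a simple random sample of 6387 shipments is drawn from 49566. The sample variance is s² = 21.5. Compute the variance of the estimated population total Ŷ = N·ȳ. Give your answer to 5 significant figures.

7.2044 × 10^6

Var(Ŷ) = N²·Var(ȳ) = N²·(1 − n/N)·s²/n.
f = 6387/49566 = 0.12885849; Var(ȳ) = 0.87114151·21.5/6387 = 0.0029324475.
Var(Ŷ) = 49566² · 0.0029324475 = 7.2044029 × 10^6.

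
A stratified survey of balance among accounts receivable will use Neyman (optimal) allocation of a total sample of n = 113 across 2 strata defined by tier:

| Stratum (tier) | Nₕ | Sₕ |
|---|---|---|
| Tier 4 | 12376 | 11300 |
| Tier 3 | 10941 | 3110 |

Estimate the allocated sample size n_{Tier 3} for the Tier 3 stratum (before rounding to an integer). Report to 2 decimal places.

22.11

Neyman allocation: nₕ = n·NₕSₕ / Σⱼ NⱼSⱼ.
Σ NⱼSⱼ = 12376·11300 + 10941·3110 = 1.7387531 × 10^8.
n_{Tier 3} = 113·10941·3110 / (1.7387531 × 10^8) = 22.11.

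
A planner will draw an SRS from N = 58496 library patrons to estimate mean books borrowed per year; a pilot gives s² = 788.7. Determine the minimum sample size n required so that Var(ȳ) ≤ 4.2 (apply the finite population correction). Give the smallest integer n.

188

Without fpc, n₀ = s²/D = 788.7/4.2 = 187.7857.
With fpc, (1 − n/N)·s²/n ≤ D requires n ≥ n₀/(1 + n₀/N) = 187.7857/(1 + 187.7857/58496) = 187.1848.
Rounding up, n = 188.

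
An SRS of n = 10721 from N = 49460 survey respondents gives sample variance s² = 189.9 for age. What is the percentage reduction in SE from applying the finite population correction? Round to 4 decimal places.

f = n/N = 10721/49460 = 0.21676102.
SE_no-fpc = √(s²/n) = 0.13308982; SE_fpc = √((1−f)s²/n) = 0.11778554.
Ratio = √(1−f) = 0.88500790. Reduction = 100·(1 − 0.88500790) = 11.4992%.

11.4992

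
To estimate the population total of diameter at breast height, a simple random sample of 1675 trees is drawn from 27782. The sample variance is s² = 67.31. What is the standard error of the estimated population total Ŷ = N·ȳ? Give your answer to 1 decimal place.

5398.7

Var(Ŷ) = N²·Var(ȳ) = N²·(1 − n/N)·s²/n.
f = 1675/27782 = 0.06029084; Var(ȳ) = 0.93970916·67.31/1675 = 0.037762283.
Var(Ŷ) = 27782² · 0.037762283 = 2.9146423 × 10^7.
SE(Ŷ) = √(2.9146423 × 10^7) = 5398.7.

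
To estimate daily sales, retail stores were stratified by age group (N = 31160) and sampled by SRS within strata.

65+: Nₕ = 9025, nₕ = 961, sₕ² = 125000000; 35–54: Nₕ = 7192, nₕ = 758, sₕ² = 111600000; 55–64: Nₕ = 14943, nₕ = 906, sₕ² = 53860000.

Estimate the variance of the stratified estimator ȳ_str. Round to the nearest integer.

Var(ȳ_str) = Σₕ Wₕ²(1 − fₕ)sₕ²/nₕ with Wₕ = Nₕ/N, N = 31160.
65+: Wₕ = 0.28963415; term = 0.28963415²·(1 − 0.10648199)·125000000/961 = 9749.6597.
35–54: Wₕ = 0.23080873; term = 0.23080873²·(1 − 0.10539488)·111600000/758 = 7016.6664.
55–64: Wₕ = 0.47955712; term = 0.47955712²·(1 − 0.06063040)·53860000/906 = 12842.671.
Sum = 29608.997.

29609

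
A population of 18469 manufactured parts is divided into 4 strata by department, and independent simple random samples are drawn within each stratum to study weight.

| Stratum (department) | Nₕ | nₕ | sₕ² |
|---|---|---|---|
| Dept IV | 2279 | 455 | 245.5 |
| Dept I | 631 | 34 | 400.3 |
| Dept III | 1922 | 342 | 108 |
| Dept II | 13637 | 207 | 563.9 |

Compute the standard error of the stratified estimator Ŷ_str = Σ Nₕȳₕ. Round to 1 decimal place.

22506.7

Var(Ŷ_str) = Σₕ Nₕ²(1 − fₕ)sₕ²/nₕ.
Dept IV: 2279²·(1 − 455/2279)·245.5/455 = 2.2428966 × 10^6.
Dept I: 631²·(1 − 34/631)·400.3/34 = 4.4351709 × 10^6.
Dept III: 1922²·(1 − 342/1922)·108/342 = 958976.84.
Dept II: 13637²·(1 − 207/13637)·563.9/207 = 4.9891505 × 10^8.
Sum = 5.0655209 × 10^8.
SE = √(5.0655209 × 10^8) = 22506.7.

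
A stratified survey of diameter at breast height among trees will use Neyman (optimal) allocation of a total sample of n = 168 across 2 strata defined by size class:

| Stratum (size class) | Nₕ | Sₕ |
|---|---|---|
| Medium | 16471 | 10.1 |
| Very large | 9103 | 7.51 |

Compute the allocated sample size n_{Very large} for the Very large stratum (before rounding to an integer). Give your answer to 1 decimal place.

48.9

Neyman allocation: nₕ = n·NₕSₕ / Σⱼ NⱼSⱼ.
Σ NⱼSⱼ = 16471·10.1 + 9103·7.51 = 234720.63.
n_{Very large} = 168·9103·7.51 / 234720.63 = 48.9.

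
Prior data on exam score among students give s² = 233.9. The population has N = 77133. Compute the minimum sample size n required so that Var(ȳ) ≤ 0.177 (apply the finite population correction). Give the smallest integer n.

Without fpc, n₀ = s²/D = 233.9/0.177 = 1321.4689.
With fpc, (1 − n/N)·s²/n ≤ D requires n ≥ n₀/(1 + n₀/N) = 1321.4689/(1 + 1321.4689/77133) = 1299.2104.
Rounding up, n = 1300.

1300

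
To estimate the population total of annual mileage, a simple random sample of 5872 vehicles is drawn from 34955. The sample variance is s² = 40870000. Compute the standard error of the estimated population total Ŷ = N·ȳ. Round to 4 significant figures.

2.660 × 10^6

Var(Ŷ) = N²·Var(ȳ) = N²·(1 − n/N)·s²/n.
f = 5872/34955 = 0.16798741; Var(ȳ) = 0.83201259·40870000/5872 = 5790.9323.
Var(Ŷ) = 34955² · 5790.9323 = 7.0756624 × 10^12.
SE(Ŷ) = √(7.0756624 × 10^12) = 2.660 × 10^6.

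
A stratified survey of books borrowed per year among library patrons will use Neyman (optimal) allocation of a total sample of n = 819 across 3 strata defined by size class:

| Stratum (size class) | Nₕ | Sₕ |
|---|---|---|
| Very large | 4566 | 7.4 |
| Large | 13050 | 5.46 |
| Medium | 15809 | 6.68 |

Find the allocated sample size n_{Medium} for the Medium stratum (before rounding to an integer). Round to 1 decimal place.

Neyman allocation: nₕ = n·NₕSₕ / Σⱼ NⱼSⱼ.
Σ NⱼSⱼ = 4566·7.4 + 13050·5.46 + 15809·6.68 = 210645.52.
n_{Medium} = 819·15809·6.68 / 210645.52 = 410.6.

410.6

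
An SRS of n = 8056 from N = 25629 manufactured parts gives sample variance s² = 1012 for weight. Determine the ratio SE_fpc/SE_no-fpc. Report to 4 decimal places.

f = n/N = 8056/25629 = 0.31433142.
SE_no-fpc = √(s²/n) = 0.35443004; SE_fpc = √((1−f)s²/n) = 0.29348618.
Ratio = √(1−f) = 0.82805107.

0.8281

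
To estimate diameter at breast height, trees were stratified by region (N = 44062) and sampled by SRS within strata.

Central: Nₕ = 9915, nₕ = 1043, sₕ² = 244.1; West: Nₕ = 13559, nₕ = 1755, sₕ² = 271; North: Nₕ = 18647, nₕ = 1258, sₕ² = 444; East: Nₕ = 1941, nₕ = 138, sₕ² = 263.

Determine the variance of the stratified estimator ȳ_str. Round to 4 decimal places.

0.0857

Var(ȳ_str) = Σₕ Wₕ²(1 − fₕ)sₕ²/nₕ with Wₕ = Nₕ/N, N = 44062.
Central: Wₕ = 0.22502383; term = 0.22502383²·(1 − 0.10519415)·244.1/1043 = 0.01060399.
West: Wₕ = 0.30772548; term = 0.30772548²·(1 − 0.12943432)·271/1755 = 0.012729772.
North: Wₕ = 0.42319913; term = 0.42319913²·(1 − 0.06746394)·444/1258 = 0.058946428.
East: Wₕ = 0.04405156; term = 0.04405156²·(1 − 0.07109737)·263/138 = 0.0034353383.
Sum = 0.085715528.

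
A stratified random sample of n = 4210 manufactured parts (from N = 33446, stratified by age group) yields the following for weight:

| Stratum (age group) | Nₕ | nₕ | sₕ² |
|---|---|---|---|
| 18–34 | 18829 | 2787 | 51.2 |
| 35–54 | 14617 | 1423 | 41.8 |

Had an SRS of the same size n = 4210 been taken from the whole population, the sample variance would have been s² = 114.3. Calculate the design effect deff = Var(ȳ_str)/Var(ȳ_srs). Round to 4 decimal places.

0.4224

Var(ȳ_str) = Σ Wₕ²(1−fₕ)sₕ²/nₕ with Wₕ = Nₕ/33446:
  18–34: (18829/33446)²·(1−2787/18829)·51.2/2787 = 0.0049605564
  35–54: (14617/33446)²·(1−1423/14617)·41.8/1423 = 0.0050642803
  → Var(ȳ_str) = 0.010024837.
Var(ȳ_srs) = (1 − 4210/33446)·114.3/4210 = 0.023732195.
deff = 0.010024837 / 0.023732195 = 0.4224.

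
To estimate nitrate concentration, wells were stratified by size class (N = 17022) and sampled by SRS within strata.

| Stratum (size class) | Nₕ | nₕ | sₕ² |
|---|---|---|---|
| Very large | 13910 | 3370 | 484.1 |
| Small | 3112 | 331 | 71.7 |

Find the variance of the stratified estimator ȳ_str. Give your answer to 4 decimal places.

0.0792

Var(ȳ_str) = Σₕ Wₕ²(1 − fₕ)sₕ²/nₕ with Wₕ = Nₕ/N, N = 17022.
Very large: Wₕ = 0.81717777; term = 0.81717777²·(1 − 0.24227175)·484.1/3370 = 0.072686164.
Small: Wₕ = 0.18282223; term = 0.18282223²·(1 − 0.10636247)·71.7/331 = 0.0064700936.
Sum = 0.079156258.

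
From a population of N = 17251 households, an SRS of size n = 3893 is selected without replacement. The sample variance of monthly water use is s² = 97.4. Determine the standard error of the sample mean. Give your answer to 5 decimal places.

Under SRS without replacement, Var(ȳ) = (1 − f)·s²/n with f = n/N = 3893/17251 = 0.22566808.
Var(ȳ) = (1 − 0.22566808)·97.4/3893 = 0.77433192·0.025019265 = 0.019373216.
SE(ȳ) = √(0.019373216) = 0.13919.

0.13919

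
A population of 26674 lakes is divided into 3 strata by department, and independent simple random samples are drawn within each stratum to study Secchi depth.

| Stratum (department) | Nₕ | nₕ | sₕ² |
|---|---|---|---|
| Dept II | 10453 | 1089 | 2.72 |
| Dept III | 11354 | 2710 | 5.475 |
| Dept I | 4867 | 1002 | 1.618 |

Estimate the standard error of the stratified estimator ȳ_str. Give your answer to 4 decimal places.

0.0258

Var(ȳ_str) = Σₕ Wₕ²(1 − fₕ)sₕ²/nₕ with Wₕ = Nₕ/N, N = 26674.
Dept II: Wₕ = 0.39187973; term = 0.39187973²·(1 − 0.10418062)·2.72/1089 = 3.4361102 × 10^-4.
Dept III: Wₕ = 0.42565794; term = 0.42565794²·(1 − 0.23868240)·5.475/2710 = 2.7867768 × 10^-4.
Dept I: Wₕ = 0.18246232; term = 0.18246232²·(1 − 0.20587631)·1.618/1002 = 4.2691887 × 10^-5.
Sum = 6.6498059 × 10^-4.
SE = √(6.6498059 × 10^-4) = 0.0258.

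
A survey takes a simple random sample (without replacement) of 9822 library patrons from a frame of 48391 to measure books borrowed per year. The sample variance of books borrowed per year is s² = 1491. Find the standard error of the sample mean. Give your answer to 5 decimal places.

0.34784

Under SRS without replacement, Var(ȳ) = (1 − f)·s²/n with f = n/N = 9822/48391 = 0.20297163.
Var(ȳ) = (1 − 0.20297163)·1491/9822 = 0.79702837·0.15180208 = 0.12099056.
SE(ȳ) = √(0.12099056) = 0.34784.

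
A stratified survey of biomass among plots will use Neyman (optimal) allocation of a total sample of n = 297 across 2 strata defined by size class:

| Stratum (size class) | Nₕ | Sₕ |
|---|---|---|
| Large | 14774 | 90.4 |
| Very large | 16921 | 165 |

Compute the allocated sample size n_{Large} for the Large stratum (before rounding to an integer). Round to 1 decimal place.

96.1

Neyman allocation: nₕ = n·NₕSₕ / Σⱼ NⱼSⱼ.
Σ NⱼSⱼ = 14774·90.4 + 16921·165 = 4.1275346 × 10^6.
n_{Large} = 297·14774·90.4 / (4.1275346 × 10^6) = 96.1.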